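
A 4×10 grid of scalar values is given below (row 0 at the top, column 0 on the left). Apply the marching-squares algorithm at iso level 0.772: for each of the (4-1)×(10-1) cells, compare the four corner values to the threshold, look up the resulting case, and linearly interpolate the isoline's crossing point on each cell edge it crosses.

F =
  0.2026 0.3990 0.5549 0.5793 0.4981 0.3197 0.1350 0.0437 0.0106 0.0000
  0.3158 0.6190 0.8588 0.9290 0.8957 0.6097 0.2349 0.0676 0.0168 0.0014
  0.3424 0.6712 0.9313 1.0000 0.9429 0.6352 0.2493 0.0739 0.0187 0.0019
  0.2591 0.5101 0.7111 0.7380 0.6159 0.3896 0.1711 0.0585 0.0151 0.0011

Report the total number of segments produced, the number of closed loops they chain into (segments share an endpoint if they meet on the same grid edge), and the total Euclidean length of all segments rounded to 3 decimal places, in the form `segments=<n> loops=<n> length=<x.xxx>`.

segments=10 loops=1 length=8.835

cell (0,1): code 0100 → (0.714,2.000)–(1.000,1.638)
cell (0,2): code 1100 → (0.551,3.000)–(0.714,2.000)
cell (0,3): code 1100 → (0.689,4.000)–(0.551,3.000)
cell (0,4): code 1000 → (1.000,4.433)–(0.689,4.000)
cell (1,1): code 0110 → (1.000,1.638)–(2.000,1.388)
cell (1,4): code 1001 → (2.000,4.555)–(1.000,4.433)
cell (2,1): code 0010 → (2.000,1.388)–(2.723,2.000)
cell (2,2): code 0011 → (2.723,2.000)–(2.870,3.000)
cell (2,3): code 0011 → (2.870,3.000)–(2.523,4.000)
cell (2,4): code 0001 → (2.523,4.000)–(2.000,4.555)
total: 10 segments, chained into 1 closed loop(s), length Σ = 8.834921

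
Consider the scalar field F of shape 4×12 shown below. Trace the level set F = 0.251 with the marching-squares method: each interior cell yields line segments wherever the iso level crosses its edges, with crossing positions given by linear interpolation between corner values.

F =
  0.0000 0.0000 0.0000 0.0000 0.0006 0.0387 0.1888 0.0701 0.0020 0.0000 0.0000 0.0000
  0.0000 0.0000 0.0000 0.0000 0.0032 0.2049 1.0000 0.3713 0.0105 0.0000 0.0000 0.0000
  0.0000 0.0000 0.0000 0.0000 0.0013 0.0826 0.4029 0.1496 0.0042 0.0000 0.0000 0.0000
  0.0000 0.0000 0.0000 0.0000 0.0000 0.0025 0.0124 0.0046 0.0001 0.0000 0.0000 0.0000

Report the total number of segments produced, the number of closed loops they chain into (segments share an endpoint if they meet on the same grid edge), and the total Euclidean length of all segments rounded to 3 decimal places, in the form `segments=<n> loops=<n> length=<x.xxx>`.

segments=8 loops=1 length=6.645

cell (0,5): code 0100 → (0.077,6.000)–(1.000,5.058)
cell (0,6): code 1100 → (0.601,7.000)–(0.077,6.000)
cell (0,7): code 1000 → (1.000,7.333)–(0.601,7.000)
cell (1,5): code 0110 → (1.000,5.058)–(2.000,5.526)
cell (1,6): code 1011 → (2.000,6.600)–(1.543,7.000)
cell (1,7): code 0001 → (1.543,7.000)–(1.000,7.333)
cell (2,5): code 0010 → (2.000,5.526)–(2.389,6.000)
cell (2,6): code 0001 → (2.389,6.000)–(2.000,6.600)
total: 8 segments, chained into 1 closed loop(s), length Σ = 6.645142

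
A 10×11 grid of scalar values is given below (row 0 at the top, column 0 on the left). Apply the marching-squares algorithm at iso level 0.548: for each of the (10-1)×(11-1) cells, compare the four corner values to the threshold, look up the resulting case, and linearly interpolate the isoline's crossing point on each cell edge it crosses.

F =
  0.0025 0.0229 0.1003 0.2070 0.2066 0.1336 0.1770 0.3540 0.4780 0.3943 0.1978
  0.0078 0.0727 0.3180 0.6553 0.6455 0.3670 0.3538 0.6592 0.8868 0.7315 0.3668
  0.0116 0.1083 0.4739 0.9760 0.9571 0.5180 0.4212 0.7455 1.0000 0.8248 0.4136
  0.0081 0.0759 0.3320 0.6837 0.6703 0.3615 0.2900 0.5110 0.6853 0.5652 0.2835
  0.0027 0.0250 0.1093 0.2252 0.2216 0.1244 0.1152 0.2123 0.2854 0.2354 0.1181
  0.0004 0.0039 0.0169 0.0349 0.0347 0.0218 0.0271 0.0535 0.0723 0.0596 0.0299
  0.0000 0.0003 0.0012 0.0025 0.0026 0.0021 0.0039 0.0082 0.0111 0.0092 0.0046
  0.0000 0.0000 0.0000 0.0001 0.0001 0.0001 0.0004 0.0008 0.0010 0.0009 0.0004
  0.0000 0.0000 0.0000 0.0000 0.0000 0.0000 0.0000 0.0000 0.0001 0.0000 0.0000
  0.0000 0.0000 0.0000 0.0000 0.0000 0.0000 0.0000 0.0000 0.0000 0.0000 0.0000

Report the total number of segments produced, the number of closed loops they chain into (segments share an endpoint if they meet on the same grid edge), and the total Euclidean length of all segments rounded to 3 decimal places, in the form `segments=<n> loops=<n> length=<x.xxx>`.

cell (0,2): code 0100 → (0.761,3.000)–(1.000,2.682)
cell (0,3): code 1100 → (0.778,4.000)–(0.761,3.000)
cell (0,4): code 1000 → (1.000,4.350)–(0.778,4.000)
cell (0,6): code 0100 → (0.636,7.000)–(1.000,6.636)
cell (0,7): code 1100 → (0.171,8.000)–(0.636,7.000)
cell (0,8): code 1100 → (0.456,9.000)–(0.171,8.000)
cell (0,9): code 1000 → (1.000,9.503)–(0.456,9.000)
cell (1,2): code 0110 → (1.000,2.682)–(2.000,2.148)
cell (1,4): code 1001 → (2.000,4.932)–(1.000,4.350)
cell (1,6): code 0110 → (1.000,6.636)–(2.000,6.391)
cell (1,9): code 1001 → (2.000,9.673)–(1.000,9.503)
cell (2,2): code 0110 → (2.000,2.148)–(3.000,2.614)
cell (2,4): code 1001 → (3.000,4.396)–(2.000,4.932)
cell (2,6): code 0010 → (2.000,6.391)–(2.842,7.000)
cell (2,7): code 0111 → (2.842,7.000)–(3.000,7.212)
cell (2,9): code 1001 → (3.000,9.061)–(2.000,9.673)
cell (3,2): code 0010 → (3.000,2.614)–(3.296,3.000)
cell (3,3): code 0011 → (3.296,3.000)–(3.273,4.000)
cell (3,4): code 0001 → (3.273,4.000)–(3.000,4.396)
cell (3,7): code 0010 → (3.000,7.212)–(3.343,8.000)
cell (3,8): code 0011 → (3.343,8.000)–(3.052,9.000)
cell (3,9): code 0001 → (3.052,9.000)–(3.000,9.061)
total: 22 segments, chained into 2 closed loop(s), length Σ = 18.208571

segments=22 loops=2 length=18.209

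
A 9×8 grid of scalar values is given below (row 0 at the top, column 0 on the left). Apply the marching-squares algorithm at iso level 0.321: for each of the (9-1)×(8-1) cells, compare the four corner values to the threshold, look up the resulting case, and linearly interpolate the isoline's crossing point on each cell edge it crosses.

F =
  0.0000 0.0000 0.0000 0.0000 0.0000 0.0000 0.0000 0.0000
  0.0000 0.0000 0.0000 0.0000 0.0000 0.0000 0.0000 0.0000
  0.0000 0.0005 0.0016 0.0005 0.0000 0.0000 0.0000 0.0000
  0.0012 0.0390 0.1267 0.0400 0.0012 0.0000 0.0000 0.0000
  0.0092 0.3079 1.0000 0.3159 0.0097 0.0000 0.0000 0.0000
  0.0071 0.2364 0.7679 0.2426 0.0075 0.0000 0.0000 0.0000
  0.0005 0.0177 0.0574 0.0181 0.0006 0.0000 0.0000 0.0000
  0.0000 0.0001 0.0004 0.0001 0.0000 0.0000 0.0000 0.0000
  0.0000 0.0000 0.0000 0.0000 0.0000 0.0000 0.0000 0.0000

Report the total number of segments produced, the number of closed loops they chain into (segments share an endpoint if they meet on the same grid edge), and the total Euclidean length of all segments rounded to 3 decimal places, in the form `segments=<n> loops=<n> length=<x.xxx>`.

cell (3,1): code 0100 → (3.222,2.000)–(4.000,1.019)
cell (3,2): code 1000 → (4.000,2.993)–(3.222,2.000)
cell (4,1): code 0110 → (4.000,1.019)–(5.000,1.159)
cell (4,2): code 1001 → (5.000,2.851)–(4.000,2.993)
cell (5,1): code 0010 → (5.000,1.159)–(5.629,2.000)
cell (5,2): code 0001 → (5.629,2.000)–(5.000,2.851)
total: 6 segments, chained into 1 closed loop(s), length Σ = 6.640500

segments=6 loops=1 length=6.641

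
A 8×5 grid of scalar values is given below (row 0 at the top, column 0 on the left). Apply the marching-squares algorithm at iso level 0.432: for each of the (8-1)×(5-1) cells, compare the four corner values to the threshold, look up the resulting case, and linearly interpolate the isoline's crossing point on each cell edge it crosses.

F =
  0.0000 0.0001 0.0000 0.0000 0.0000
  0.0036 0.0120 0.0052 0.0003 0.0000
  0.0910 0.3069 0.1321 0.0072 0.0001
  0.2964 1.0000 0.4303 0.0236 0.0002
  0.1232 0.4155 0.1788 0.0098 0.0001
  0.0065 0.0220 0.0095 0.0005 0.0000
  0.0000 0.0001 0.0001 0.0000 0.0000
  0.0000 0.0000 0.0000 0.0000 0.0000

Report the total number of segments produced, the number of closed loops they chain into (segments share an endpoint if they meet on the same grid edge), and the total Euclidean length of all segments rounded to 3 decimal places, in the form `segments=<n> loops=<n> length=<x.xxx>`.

segments=4 loops=1 length=5.097

cell (2,0): code 0100 → (2.180,1.000)–(3.000,0.193)
cell (2,1): code 1000 → (3.000,1.997)–(2.180,1.000)
cell (3,0): code 0010 → (3.000,0.193)–(3.972,1.000)
cell (3,1): code 0001 → (3.972,1.000)–(3.000,1.997)
total: 4 segments, chained into 1 closed loop(s), length Σ = 5.096535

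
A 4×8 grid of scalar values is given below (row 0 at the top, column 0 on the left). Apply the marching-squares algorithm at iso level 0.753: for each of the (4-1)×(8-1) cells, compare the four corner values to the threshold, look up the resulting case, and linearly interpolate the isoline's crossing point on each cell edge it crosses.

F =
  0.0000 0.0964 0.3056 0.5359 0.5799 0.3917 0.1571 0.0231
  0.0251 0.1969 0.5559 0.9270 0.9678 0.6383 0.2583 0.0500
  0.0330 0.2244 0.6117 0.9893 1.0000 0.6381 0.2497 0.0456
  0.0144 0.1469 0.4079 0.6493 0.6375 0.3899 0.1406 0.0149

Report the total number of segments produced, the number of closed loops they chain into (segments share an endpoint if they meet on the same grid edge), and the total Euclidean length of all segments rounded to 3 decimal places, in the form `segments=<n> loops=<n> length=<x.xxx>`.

segments=8 loops=1 length=7.420

cell (0,2): code 0100 → (0.555,3.000)–(1.000,2.531)
cell (0,3): code 1100 → (0.446,4.000)–(0.555,3.000)
cell (0,4): code 1000 → (1.000,4.652)–(0.446,4.000)
cell (1,2): code 0110 → (1.000,2.531)–(2.000,2.374)
cell (1,4): code 1001 → (2.000,4.683)–(1.000,4.652)
cell (2,2): code 0010 → (2.000,2.374)–(2.695,3.000)
cell (2,3): code 0011 → (2.695,3.000)–(2.681,4.000)
cell (2,4): code 0001 → (2.681,4.000)–(2.000,4.683)
total: 8 segments, chained into 1 closed loop(s), length Σ = 7.420045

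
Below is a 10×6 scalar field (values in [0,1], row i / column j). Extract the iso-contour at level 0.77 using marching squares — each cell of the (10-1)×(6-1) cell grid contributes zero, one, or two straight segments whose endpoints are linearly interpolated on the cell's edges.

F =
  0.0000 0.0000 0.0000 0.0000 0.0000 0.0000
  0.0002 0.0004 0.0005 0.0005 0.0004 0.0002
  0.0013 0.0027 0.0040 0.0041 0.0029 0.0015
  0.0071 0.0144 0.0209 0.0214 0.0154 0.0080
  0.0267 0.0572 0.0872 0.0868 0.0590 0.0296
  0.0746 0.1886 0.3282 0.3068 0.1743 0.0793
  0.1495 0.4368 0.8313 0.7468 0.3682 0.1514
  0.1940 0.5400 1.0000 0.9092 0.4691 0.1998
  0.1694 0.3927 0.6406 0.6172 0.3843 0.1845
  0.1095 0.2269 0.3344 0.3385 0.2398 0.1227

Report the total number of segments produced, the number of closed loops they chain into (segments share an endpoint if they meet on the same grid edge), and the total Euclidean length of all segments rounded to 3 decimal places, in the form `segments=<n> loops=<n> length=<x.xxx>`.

cell (5,1): code 0100 → (5.878,2.000)–(6.000,1.845)
cell (5,2): code 1000 → (6.000,2.725)–(5.878,2.000)
cell (6,1): code 0110 → (6.000,1.845)–(7.000,1.500)
cell (6,2): code 1101 → (6.143,3.000)–(6.000,2.725)
cell (6,3): code 1000 → (7.000,3.316)–(6.143,3.000)
cell (7,1): code 0010 → (7.000,1.500)–(7.640,2.000)
cell (7,2): code 0011 → (7.640,2.000)–(7.477,3.000)
cell (7,3): code 0001 → (7.477,3.000)–(7.000,3.316)
total: 8 segments, chained into 1 closed loop(s), length Σ = 5.611373

segments=8 loops=1 length=5.611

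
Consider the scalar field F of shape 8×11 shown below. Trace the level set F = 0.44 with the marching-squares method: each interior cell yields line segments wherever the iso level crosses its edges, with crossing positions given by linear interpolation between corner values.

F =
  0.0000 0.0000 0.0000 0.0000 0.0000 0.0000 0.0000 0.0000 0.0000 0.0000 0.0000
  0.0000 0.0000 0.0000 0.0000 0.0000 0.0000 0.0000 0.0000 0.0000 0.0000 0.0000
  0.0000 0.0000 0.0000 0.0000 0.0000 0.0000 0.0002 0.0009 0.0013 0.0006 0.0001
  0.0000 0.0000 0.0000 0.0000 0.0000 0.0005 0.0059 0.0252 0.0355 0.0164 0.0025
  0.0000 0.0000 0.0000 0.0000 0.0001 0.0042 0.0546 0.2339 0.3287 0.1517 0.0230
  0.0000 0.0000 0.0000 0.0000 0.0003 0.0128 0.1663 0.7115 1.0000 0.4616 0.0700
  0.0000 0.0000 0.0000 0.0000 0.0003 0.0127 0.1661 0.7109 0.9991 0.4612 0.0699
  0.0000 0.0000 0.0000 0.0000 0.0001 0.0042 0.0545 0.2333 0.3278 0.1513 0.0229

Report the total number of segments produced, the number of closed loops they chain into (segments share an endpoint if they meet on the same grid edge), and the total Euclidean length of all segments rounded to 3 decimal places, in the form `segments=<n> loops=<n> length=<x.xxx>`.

segments=10 loops=1 length=8.273

cell (4,6): code 0100 → (4.432,7.000)–(5.000,6.502)
cell (4,7): code 1100 → (4.166,8.000)–(4.432,7.000)
cell (4,8): code 1100 → (4.930,9.000)–(4.166,8.000)
cell (4,9): code 1000 → (5.000,9.055)–(4.930,9.000)
cell (5,6): code 0110 → (5.000,6.502)–(6.000,6.503)
cell (5,9): code 1001 → (6.000,9.054)–(5.000,9.055)
cell (6,6): code 0010 → (6.000,6.503)–(6.567,7.000)
cell (6,7): code 0011 → (6.567,7.000)–(6.833,8.000)
cell (6,8): code 0011 → (6.833,8.000)–(6.068,9.000)
cell (6,9): code 0001 → (6.068,9.000)–(6.000,9.054)
total: 10 segments, chained into 1 closed loop(s), length Σ = 8.273067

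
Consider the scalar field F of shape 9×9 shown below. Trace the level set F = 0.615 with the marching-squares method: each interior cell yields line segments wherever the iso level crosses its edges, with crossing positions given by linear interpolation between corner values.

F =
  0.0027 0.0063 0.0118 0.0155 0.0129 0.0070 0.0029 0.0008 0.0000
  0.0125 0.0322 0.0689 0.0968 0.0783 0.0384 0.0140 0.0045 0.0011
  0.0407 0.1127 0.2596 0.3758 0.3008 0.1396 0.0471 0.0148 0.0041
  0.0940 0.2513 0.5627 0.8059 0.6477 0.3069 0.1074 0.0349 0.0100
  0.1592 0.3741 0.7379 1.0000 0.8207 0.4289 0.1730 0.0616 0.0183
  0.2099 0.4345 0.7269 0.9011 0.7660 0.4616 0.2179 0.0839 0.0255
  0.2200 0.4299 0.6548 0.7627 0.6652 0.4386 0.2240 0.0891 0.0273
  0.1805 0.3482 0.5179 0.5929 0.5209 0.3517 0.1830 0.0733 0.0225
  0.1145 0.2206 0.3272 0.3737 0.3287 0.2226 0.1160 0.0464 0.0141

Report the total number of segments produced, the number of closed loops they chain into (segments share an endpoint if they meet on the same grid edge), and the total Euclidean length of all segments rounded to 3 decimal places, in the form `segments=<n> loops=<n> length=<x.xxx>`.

segments=14 loops=1 length=11.426

cell (2,2): code 0100 → (2.556,3.000)–(3.000,2.215)
cell (2,3): code 1100 → (2.906,4.000)–(2.556,3.000)
cell (2,4): code 1000 → (3.000,4.096)–(2.906,4.000)
cell (3,1): code 0100 → (3.299,2.000)–(4.000,1.662)
cell (3,2): code 1110 → (3.000,2.215)–(3.299,2.000)
cell (3,4): code 1001 → (4.000,4.525)–(3.000,4.096)
cell (4,1): code 0110 → (4.000,1.662)–(5.000,1.617)
cell (4,4): code 1001 → (5.000,4.496)–(4.000,4.525)
cell (5,1): code 0110 → (5.000,1.617)–(6.000,1.823)
cell (5,4): code 1001 → (6.000,4.222)–(5.000,4.496)
cell (6,1): code 0010 → (6.000,1.823)–(6.291,2.000)
cell (6,2): code 0011 → (6.291,2.000)–(6.870,3.000)
cell (6,3): code 0011 → (6.870,3.000)–(6.348,4.000)
cell (6,4): code 0001 → (6.348,4.000)–(6.000,4.222)
total: 14 segments, chained into 1 closed loop(s), length Σ = 11.426026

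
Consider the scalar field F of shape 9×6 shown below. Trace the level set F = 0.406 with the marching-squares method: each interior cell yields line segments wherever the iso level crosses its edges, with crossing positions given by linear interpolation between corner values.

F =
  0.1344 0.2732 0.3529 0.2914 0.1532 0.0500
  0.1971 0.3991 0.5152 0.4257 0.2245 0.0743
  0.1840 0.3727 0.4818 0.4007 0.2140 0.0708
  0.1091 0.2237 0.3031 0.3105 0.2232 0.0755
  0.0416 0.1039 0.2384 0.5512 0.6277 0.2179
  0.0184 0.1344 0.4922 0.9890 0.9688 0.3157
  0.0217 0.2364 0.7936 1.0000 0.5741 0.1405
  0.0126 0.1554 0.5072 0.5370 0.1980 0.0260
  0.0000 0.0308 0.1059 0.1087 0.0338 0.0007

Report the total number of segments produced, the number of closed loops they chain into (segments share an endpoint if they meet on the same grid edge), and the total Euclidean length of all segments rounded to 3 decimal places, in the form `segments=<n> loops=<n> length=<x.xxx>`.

cell (0,1): code 0100 → (0.327,2.000)–(1.000,1.059)
cell (0,2): code 1100 → (0.853,3.000)–(0.327,2.000)
cell (0,3): code 1000 → (1.000,3.098)–(0.853,3.000)
cell (1,1): code 0110 → (1.000,1.059)–(2.000,1.305)
cell (1,2): code 1011 → (2.000,2.935)–(1.788,3.000)
cell (1,3): code 0001 → (1.788,3.000)–(1.000,3.098)
cell (2,1): code 0010 → (2.000,1.305)–(2.424,2.000)
cell (2,2): code 0001 → (2.424,2.000)–(2.000,2.935)
cell (3,2): code 0100 → (3.397,3.000)–(4.000,2.536)
cell (3,3): code 1100 → (3.452,4.000)–(3.397,3.000)
cell (3,4): code 1000 → (4.000,4.541)–(3.452,4.000)
cell (4,1): code 0100 → (4.660,2.000)–(5.000,1.759)
cell (4,2): code 1110 → (4.000,2.536)–(4.660,2.000)
cell (4,4): code 1001 → (5.000,4.862)–(4.000,4.541)
cell (5,1): code 0110 → (5.000,1.759)–(6.000,1.304)
cell (5,4): code 1001 → (6.000,4.388)–(5.000,4.862)
cell (6,1): code 0110 → (6.000,1.304)–(7.000,1.712)
cell (6,3): code 1011 → (7.000,3.386)–(6.447,4.000)
cell (6,4): code 0001 → (6.447,4.000)–(6.000,4.388)
cell (7,1): code 0010 → (7.000,1.712)–(7.252,2.000)
cell (7,2): code 0011 → (7.252,2.000)–(7.306,3.000)
cell (7,3): code 0001 → (7.306,3.000)–(7.000,3.386)
total: 22 segments, chained into 2 closed loop(s), length Σ = 17.778367

segments=22 loops=2 length=17.778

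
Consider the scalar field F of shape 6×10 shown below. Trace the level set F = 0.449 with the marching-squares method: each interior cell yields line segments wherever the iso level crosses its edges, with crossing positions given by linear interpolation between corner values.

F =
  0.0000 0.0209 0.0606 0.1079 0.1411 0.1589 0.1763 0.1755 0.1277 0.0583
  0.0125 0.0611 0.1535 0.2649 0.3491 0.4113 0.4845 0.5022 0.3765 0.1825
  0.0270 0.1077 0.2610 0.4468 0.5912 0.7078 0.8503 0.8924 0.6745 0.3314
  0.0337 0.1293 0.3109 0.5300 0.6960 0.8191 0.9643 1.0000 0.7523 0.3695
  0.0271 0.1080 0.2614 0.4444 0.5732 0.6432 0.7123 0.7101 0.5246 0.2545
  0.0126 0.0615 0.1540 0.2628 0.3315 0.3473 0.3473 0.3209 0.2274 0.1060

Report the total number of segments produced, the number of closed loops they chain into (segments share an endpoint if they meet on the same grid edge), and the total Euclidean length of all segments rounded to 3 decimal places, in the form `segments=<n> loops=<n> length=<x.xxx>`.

segments=20 loops=1 length=16.151

cell (0,5): code 0100 → (0.885,6.000)–(1.000,5.515)
cell (0,6): code 1100 → (0.837,7.000)–(0.885,6.000)
cell (0,7): code 1000 → (1.000,7.423)–(0.837,7.000)
cell (1,3): code 0100 → (1.413,4.000)–(2.000,3.015)
cell (1,4): code 1100 → (1.127,5.000)–(1.413,4.000)
cell (1,5): code 1110 → (1.000,5.515)–(1.127,5.000)
cell (1,7): code 1101 → (1.243,8.000)–(1.000,7.423)
cell (1,8): code 1000 → (2.000,8.657)–(1.243,8.000)
cell (2,2): code 0100 → (2.026,3.000)–(3.000,2.630)
cell (2,3): code 1110 → (2.000,3.015)–(2.026,3.000)
cell (2,8): code 1001 → (3.000,8.792)–(2.000,8.657)
cell (3,2): code 0010 → (3.000,2.630)–(3.946,3.000)
cell (3,3): code 0111 → (3.946,3.000)–(4.000,3.036)
cell (3,8): code 1001 → (4.000,8.280)–(3.000,8.792)
cell (4,3): code 0010 → (4.000,3.036)–(4.514,4.000)
cell (4,4): code 0011 → (4.514,4.000)–(4.656,5.000)
cell (4,5): code 0011 → (4.656,5.000)–(4.721,6.000)
cell (4,6): code 0011 → (4.721,6.000)–(4.671,7.000)
cell (4,7): code 0011 → (4.671,7.000)–(4.254,8.000)
cell (4,8): code 0001 → (4.254,8.000)–(4.000,8.280)
total: 20 segments, chained into 1 closed loop(s), length Σ = 16.151109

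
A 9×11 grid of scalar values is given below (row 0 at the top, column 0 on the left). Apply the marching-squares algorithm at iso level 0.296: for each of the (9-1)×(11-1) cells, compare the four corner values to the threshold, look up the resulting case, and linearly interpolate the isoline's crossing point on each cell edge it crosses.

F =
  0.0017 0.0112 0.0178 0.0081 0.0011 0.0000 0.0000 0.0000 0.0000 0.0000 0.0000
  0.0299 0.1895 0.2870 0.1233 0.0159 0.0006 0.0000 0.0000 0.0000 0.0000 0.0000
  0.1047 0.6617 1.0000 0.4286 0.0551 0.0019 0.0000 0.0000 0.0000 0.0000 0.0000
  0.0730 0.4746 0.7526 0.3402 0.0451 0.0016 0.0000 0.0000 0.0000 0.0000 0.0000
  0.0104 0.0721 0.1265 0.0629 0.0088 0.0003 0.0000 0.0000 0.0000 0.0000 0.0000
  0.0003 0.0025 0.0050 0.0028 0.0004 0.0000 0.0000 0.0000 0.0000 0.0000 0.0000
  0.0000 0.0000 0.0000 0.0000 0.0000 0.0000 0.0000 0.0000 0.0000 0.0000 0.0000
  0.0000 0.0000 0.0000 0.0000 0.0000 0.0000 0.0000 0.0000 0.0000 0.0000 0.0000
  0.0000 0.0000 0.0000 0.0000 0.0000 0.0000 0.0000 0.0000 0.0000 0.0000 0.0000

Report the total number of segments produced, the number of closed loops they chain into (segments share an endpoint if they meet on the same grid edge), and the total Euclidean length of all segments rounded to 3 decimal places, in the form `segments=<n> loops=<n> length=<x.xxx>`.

cell (1,0): code 0100 → (1.226,1.000)–(2.000,0.343)
cell (1,1): code 1100 → (1.013,2.000)–(1.226,1.000)
cell (1,2): code 1100 → (1.566,3.000)–(1.013,2.000)
cell (1,3): code 1000 → (2.000,3.355)–(1.566,3.000)
cell (2,0): code 0110 → (2.000,0.343)–(3.000,0.555)
cell (2,3): code 1001 → (3.000,3.150)–(2.000,3.355)
cell (3,0): code 0010 → (3.000,0.555)–(3.444,1.000)
cell (3,1): code 0011 → (3.444,1.000)–(3.729,2.000)
cell (3,2): code 0011 → (3.729,2.000)–(3.159,3.000)
cell (3,3): code 0001 → (3.159,3.000)–(3.000,3.150)
total: 10 segments, chained into 1 closed loop(s), length Σ = 8.822373

segments=10 loops=1 length=8.822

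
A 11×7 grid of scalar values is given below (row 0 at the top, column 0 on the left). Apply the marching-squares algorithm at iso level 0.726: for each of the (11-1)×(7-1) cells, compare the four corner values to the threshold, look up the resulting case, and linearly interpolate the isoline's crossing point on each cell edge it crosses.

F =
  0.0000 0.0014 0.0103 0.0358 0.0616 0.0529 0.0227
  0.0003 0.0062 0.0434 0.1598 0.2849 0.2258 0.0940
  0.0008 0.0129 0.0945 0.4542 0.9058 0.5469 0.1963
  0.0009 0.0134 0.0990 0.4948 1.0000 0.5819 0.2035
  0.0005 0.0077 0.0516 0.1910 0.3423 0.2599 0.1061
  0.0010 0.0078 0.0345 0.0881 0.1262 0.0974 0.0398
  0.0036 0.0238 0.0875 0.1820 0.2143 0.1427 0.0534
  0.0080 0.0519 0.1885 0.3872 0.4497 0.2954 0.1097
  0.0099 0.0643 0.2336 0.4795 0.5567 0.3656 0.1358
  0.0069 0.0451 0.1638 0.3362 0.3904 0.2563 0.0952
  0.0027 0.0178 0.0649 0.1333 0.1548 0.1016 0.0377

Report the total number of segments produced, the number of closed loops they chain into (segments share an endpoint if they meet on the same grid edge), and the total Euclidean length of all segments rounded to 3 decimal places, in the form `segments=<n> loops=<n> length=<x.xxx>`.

segments=6 loops=1 length=4.554

cell (1,3): code 0100 → (1.710,4.000)–(2.000,3.602)
cell (1,4): code 1000 → (2.000,4.501)–(1.710,4.000)
cell (2,3): code 0110 → (2.000,3.602)–(3.000,3.458)
cell (2,4): code 1001 → (3.000,4.655)–(2.000,4.501)
cell (3,3): code 0010 → (3.000,3.458)–(3.417,4.000)
cell (3,4): code 0001 → (3.417,4.000)–(3.000,4.655)
total: 6 segments, chained into 1 closed loop(s), length Σ = 4.553600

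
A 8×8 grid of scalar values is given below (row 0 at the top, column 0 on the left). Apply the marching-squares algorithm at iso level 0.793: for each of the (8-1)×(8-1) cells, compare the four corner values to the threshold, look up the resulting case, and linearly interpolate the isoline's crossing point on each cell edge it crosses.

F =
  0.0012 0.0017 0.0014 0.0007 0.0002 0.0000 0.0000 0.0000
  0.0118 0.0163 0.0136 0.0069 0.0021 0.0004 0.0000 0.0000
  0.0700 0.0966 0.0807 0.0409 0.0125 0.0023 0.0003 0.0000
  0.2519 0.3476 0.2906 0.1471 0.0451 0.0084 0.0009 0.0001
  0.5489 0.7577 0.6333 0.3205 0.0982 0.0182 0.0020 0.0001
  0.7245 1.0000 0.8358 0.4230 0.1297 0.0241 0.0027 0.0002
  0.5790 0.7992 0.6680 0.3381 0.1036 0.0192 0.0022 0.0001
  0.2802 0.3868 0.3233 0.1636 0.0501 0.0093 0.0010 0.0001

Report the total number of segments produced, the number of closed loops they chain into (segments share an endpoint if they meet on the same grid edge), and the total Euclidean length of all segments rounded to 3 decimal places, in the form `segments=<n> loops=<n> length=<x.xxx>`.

segments=8 loops=1 length=5.362

cell (4,0): code 0100 → (4.146,1.000)–(5.000,0.249)
cell (4,1): code 1100 → (4.789,2.000)–(4.146,1.000)
cell (4,2): code 1000 → (5.000,2.104)–(4.789,2.000)
cell (5,0): code 0110 → (5.000,0.249)–(6.000,0.972)
cell (5,1): code 1011 → (6.000,1.047)–(5.255,2.000)
cell (5,2): code 0001 → (5.255,2.000)–(5.000,2.104)
cell (6,0): code 0010 → (6.000,0.972)–(6.015,1.000)
cell (6,1): code 0001 → (6.015,1.000)–(6.000,1.047)
total: 8 segments, chained into 1 closed loop(s), length Σ = 5.362346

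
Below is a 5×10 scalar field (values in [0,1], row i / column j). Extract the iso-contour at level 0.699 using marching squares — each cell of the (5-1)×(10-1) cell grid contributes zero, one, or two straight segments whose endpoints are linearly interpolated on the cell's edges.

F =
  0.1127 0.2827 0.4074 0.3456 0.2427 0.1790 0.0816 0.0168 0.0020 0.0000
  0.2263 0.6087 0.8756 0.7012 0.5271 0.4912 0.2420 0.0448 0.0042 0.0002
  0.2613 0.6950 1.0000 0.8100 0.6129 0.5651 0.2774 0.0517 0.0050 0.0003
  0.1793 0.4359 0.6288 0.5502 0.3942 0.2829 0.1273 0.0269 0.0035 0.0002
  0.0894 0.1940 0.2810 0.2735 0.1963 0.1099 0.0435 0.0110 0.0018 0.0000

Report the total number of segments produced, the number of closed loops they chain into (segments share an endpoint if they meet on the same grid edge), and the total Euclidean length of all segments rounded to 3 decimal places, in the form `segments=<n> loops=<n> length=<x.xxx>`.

cell (0,1): code 0100 → (0.623,2.000)–(1.000,1.338)
cell (0,2): code 1100 → (0.994,3.000)–(0.623,2.000)
cell (0,3): code 1000 → (1.000,3.013)–(0.994,3.000)
cell (1,1): code 0110 → (1.000,1.338)–(2.000,1.013)
cell (1,3): code 1001 → (2.000,3.563)–(1.000,3.013)
cell (2,1): code 0010 → (2.000,1.013)–(2.811,2.000)
cell (2,2): code 0011 → (2.811,2.000)–(2.427,3.000)
cell (2,3): code 0001 → (2.427,3.000)–(2.000,3.563)
total: 8 segments, chained into 1 closed loop(s), length Σ = 7.090631

segments=8 loops=1 length=7.091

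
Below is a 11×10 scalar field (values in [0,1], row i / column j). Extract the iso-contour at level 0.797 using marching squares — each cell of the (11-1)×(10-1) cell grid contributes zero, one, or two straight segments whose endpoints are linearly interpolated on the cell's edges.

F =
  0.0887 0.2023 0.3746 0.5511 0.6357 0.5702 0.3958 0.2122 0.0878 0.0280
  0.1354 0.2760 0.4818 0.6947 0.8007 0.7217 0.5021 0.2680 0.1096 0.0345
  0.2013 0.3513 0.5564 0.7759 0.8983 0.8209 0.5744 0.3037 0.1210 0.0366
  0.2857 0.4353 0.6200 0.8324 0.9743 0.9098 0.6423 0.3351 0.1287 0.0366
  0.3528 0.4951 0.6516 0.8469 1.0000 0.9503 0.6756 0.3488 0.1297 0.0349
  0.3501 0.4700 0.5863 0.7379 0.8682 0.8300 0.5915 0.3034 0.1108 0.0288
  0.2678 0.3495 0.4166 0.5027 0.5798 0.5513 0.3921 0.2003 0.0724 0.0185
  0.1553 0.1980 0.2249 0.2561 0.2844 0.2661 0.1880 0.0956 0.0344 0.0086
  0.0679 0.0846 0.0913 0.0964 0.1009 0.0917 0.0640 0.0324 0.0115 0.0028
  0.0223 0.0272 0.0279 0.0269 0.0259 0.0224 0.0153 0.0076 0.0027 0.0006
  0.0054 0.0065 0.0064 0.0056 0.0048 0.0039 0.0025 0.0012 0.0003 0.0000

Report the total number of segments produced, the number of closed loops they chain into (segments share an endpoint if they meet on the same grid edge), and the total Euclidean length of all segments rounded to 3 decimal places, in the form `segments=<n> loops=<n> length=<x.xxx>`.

cell (0,3): code 0100 → (0.978,4.000)–(1.000,3.965)
cell (0,4): code 1000 → (1.000,4.047)–(0.978,4.000)
cell (1,3): code 0110 → (1.000,3.965)–(2.000,3.172)
cell (1,4): code 1101 → (1.759,5.000)–(1.000,4.047)
cell (1,5): code 1000 → (2.000,5.097)–(1.759,5.000)
cell (2,2): code 0100 → (2.373,3.000)–(3.000,2.833)
cell (2,3): code 1110 → (2.000,3.172)–(2.373,3.000)
cell (2,5): code 1001 → (3.000,5.422)–(2.000,5.097)
cell (3,2): code 0110 → (3.000,2.833)–(4.000,2.744)
cell (3,5): code 1001 → (4.000,5.558)–(3.000,5.422)
cell (4,2): code 0010 → (4.000,2.744)–(4.458,3.000)
cell (4,3): code 0111 → (4.458,3.000)–(5.000,3.454)
cell (4,5): code 1001 → (5.000,5.138)–(4.000,5.558)
cell (5,3): code 0010 → (5.000,3.454)–(5.247,4.000)
cell (5,4): code 0011 → (5.247,4.000)–(5.118,5.000)
cell (5,5): code 0001 → (5.118,5.000)–(5.000,5.138)
total: 16 segments, chained into 1 closed loop(s), length Σ = 11.077564

segments=16 loops=1 length=11.078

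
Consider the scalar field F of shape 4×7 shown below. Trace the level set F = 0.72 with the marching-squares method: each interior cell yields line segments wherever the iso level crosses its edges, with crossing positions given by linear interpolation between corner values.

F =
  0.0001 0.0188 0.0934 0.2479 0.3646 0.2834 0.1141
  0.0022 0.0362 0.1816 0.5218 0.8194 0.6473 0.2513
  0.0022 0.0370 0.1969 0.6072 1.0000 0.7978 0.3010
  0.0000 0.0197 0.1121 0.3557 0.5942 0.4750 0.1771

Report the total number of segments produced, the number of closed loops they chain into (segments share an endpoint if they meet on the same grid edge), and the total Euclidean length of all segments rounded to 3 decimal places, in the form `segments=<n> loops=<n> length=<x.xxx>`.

segments=8 loops=1 length=5.644

cell (0,3): code 0100 → (0.781,4.000)–(1.000,3.666)
cell (0,4): code 1000 → (1.000,4.578)–(0.781,4.000)
cell (1,3): code 0110 → (1.000,3.666)–(2.000,3.287)
cell (1,4): code 1101 → (1.483,5.000)–(1.000,4.578)
cell (1,5): code 1000 → (2.000,5.157)–(1.483,5.000)
cell (2,3): code 0010 → (2.000,3.287)–(2.690,4.000)
cell (2,4): code 0011 → (2.690,4.000)–(2.241,5.000)
cell (2,5): code 0001 → (2.241,5.000)–(2.000,5.157)
total: 8 segments, chained into 1 closed loop(s), length Σ = 5.643571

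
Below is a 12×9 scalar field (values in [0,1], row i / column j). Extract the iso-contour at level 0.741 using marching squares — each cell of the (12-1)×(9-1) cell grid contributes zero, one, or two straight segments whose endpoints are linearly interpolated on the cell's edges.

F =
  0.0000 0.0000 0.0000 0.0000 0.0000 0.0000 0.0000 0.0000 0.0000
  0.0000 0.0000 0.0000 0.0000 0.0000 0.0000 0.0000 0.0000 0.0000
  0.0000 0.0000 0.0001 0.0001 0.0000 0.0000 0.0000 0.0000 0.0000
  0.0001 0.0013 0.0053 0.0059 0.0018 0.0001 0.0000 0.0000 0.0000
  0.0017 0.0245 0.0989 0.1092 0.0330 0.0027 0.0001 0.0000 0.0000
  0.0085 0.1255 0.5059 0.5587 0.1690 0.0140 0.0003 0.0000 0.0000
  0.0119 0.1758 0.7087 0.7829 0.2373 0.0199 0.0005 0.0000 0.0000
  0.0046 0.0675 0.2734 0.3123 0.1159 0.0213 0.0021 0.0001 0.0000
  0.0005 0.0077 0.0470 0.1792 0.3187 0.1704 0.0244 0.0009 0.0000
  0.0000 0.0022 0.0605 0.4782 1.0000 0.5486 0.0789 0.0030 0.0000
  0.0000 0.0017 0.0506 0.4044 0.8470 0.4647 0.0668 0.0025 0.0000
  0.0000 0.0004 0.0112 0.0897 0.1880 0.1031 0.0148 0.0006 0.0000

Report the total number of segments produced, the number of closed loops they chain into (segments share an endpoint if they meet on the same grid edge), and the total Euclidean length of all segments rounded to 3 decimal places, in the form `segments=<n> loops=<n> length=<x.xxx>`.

cell (5,2): code 0100 → (5.813,3.000)–(6.000,2.435)
cell (5,3): code 1000 → (6.000,3.077)–(5.813,3.000)
cell (6,2): code 0010 → (6.000,2.435)–(6.089,3.000)
cell (6,3): code 0001 → (6.089,3.000)–(6.000,3.077)
cell (8,3): code 0100 → (8.620,4.000)–(9.000,3.504)
cell (8,4): code 1000 → (9.000,4.574)–(8.620,4.000)
cell (9,3): code 0110 → (9.000,3.504)–(10.000,3.761)
cell (9,4): code 1001 → (10.000,4.277)–(9.000,4.574)
cell (10,3): code 0010 → (10.000,3.761)–(10.161,4.000)
cell (10,4): code 0001 → (10.161,4.000)–(10.000,4.277)
total: 10 segments, chained into 2 closed loop(s), length Σ = 5.484139

segments=10 loops=2 length=5.484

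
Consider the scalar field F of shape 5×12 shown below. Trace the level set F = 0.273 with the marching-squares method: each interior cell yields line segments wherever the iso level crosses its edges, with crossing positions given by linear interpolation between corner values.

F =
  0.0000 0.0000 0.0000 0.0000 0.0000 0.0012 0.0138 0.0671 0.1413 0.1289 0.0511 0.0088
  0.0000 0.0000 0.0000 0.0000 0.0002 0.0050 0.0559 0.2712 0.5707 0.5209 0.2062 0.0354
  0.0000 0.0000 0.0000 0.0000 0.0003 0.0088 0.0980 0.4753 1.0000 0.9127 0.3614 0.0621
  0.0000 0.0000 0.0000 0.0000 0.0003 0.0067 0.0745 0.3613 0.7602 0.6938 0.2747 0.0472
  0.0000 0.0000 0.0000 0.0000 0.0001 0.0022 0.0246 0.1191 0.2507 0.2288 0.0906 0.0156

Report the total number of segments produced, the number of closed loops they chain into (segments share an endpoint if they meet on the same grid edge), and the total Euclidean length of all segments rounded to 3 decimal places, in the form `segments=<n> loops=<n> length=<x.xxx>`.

segments=14 loops=1 length=11.544

cell (0,7): code 0100 → (0.307,8.000)–(1.000,7.006)
cell (0,8): code 1100 → (0.368,9.000)–(0.307,8.000)
cell (0,9): code 1000 → (1.000,9.788)–(0.368,9.000)
cell (1,6): code 0100 → (1.009,7.000)–(2.000,6.464)
cell (1,7): code 1110 → (1.000,7.006)–(1.009,7.000)
cell (1,9): code 1101 → (1.430,10.000)–(1.000,9.788)
cell (1,10): code 1000 → (2.000,10.295)–(1.430,10.000)
cell (2,6): code 0110 → (2.000,6.464)–(3.000,6.692)
cell (2,10): code 1001 → (3.000,10.007)–(2.000,10.295)
cell (3,6): code 0010 → (3.000,6.692)–(3.365,7.000)
cell (3,7): code 0011 → (3.365,7.000)–(3.956,8.000)
cell (3,8): code 0011 → (3.956,8.000)–(3.905,9.000)
cell (3,9): code 0011 → (3.905,9.000)–(3.009,10.000)
cell (3,10): code 0001 → (3.009,10.000)–(3.000,10.007)
total: 14 segments, chained into 1 closed loop(s), length Σ = 11.544154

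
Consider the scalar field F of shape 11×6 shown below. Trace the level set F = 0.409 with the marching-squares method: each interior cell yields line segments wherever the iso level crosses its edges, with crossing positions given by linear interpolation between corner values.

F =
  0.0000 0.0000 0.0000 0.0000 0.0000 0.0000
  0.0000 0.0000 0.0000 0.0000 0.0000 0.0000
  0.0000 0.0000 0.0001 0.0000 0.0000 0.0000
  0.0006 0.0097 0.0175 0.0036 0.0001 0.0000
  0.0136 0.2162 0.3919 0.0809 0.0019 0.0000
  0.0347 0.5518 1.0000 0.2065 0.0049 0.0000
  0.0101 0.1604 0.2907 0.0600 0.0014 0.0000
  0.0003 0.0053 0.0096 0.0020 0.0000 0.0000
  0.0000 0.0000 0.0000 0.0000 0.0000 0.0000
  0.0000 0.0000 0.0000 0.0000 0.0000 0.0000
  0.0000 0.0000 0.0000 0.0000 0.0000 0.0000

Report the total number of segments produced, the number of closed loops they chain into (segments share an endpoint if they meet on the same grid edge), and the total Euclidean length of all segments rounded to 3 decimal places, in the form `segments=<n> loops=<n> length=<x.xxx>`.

segments=6 loops=1 length=5.551

cell (4,0): code 0100 → (4.574,1.000)–(5.000,0.724)
cell (4,1): code 1100 → (4.028,2.000)–(4.574,1.000)
cell (4,2): code 1000 → (5.000,2.745)–(4.028,2.000)
cell (5,0): code 0010 → (5.000,0.724)–(5.365,1.000)
cell (5,1): code 0011 → (5.365,1.000)–(5.833,2.000)
cell (5,2): code 0001 → (5.833,2.000)–(5.000,2.745)
total: 6 segments, chained into 1 closed loop(s), length Σ = 5.550645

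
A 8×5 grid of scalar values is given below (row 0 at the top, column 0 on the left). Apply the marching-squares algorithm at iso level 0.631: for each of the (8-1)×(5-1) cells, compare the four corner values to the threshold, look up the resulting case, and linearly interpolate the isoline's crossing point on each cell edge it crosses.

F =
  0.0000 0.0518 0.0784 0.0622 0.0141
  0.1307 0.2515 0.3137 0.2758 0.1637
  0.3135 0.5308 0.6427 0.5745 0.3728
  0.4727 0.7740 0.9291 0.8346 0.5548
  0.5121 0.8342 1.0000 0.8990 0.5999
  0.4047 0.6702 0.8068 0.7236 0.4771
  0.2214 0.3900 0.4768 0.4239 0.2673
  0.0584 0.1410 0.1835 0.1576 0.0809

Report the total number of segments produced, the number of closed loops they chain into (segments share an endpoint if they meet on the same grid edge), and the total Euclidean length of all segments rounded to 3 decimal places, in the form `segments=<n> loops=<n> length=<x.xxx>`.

segments=14 loops=1 length=11.005

cell (1,1): code 0100 → (1.964,2.000)–(2.000,1.895)
cell (1,2): code 1000 → (2.000,2.172)–(1.964,2.000)
cell (2,0): code 0100 → (2.412,1.000)–(3.000,0.525)
cell (2,1): code 1110 → (2.000,1.895)–(2.412,1.000)
cell (2,2): code 1101 → (2.217,3.000)–(2.000,2.172)
cell (2,3): code 1000 → (3.000,3.728)–(2.217,3.000)
cell (3,0): code 0110 → (3.000,0.525)–(4.000,0.369)
cell (3,3): code 1001 → (4.000,3.896)–(3.000,3.728)
cell (4,0): code 0110 → (4.000,0.369)–(5.000,0.852)
cell (4,3): code 1001 → (5.000,3.376)–(4.000,3.896)
cell (5,0): code 0010 → (5.000,0.852)–(5.140,1.000)
cell (5,1): code 0011 → (5.140,1.000)–(5.533,2.000)
cell (5,2): code 0011 → (5.533,2.000)–(5.309,3.000)
cell (5,3): code 0001 → (5.309,3.000)–(5.000,3.376)
total: 14 segments, chained into 1 closed loop(s), length Σ = 11.005204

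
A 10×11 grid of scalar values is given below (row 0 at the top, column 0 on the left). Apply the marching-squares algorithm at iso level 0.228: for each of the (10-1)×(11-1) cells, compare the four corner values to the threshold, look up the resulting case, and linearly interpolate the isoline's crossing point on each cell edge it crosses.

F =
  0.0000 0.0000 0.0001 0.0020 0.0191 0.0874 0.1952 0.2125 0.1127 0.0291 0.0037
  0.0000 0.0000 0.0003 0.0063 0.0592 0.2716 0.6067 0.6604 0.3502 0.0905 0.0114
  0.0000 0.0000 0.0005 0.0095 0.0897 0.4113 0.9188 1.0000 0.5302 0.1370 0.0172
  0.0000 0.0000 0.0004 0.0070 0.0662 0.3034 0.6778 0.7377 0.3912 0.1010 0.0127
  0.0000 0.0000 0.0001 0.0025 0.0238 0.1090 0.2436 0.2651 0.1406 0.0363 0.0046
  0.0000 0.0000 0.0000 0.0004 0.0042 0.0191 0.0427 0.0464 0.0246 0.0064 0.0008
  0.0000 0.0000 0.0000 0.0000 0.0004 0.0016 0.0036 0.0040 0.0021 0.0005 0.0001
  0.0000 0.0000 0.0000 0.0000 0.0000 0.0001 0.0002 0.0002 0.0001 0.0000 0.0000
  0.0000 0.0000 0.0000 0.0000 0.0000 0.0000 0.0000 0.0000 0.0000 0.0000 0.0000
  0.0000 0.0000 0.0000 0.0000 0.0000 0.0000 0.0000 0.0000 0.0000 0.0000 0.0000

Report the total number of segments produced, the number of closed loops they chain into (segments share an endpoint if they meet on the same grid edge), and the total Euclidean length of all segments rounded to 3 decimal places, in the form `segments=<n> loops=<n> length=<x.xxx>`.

segments=16 loops=1 length=13.188

cell (0,4): code 0100 → (0.763,5.000)–(1.000,4.795)
cell (0,5): code 1100 → (0.080,6.000)–(0.763,5.000)
cell (0,6): code 1100 → (0.035,7.000)–(0.080,6.000)
cell (0,7): code 1100 → (0.485,8.000)–(0.035,7.000)
cell (0,8): code 1000 → (1.000,8.471)–(0.485,8.000)
cell (1,4): code 0110 → (1.000,4.795)–(2.000,4.430)
cell (1,8): code 1001 → (2.000,8.769)–(1.000,8.471)
cell (2,4): code 0110 → (2.000,4.430)–(3.000,4.682)
cell (2,8): code 1001 → (3.000,8.562)–(2.000,8.769)
cell (3,4): code 0010 → (3.000,4.682)–(3.388,5.000)
cell (3,5): code 0111 → (3.388,5.000)–(4.000,5.884)
cell (3,7): code 1011 → (4.000,7.298)–(3.651,8.000)
cell (3,8): code 0001 → (3.651,8.000)–(3.000,8.562)
cell (4,5): code 0010 → (4.000,5.884)–(4.078,6.000)
cell (4,6): code 0011 → (4.078,6.000)–(4.170,7.000)
cell (4,7): code 0001 → (4.170,7.000)–(4.000,7.298)
total: 16 segments, chained into 1 closed loop(s), length Σ = 13.187798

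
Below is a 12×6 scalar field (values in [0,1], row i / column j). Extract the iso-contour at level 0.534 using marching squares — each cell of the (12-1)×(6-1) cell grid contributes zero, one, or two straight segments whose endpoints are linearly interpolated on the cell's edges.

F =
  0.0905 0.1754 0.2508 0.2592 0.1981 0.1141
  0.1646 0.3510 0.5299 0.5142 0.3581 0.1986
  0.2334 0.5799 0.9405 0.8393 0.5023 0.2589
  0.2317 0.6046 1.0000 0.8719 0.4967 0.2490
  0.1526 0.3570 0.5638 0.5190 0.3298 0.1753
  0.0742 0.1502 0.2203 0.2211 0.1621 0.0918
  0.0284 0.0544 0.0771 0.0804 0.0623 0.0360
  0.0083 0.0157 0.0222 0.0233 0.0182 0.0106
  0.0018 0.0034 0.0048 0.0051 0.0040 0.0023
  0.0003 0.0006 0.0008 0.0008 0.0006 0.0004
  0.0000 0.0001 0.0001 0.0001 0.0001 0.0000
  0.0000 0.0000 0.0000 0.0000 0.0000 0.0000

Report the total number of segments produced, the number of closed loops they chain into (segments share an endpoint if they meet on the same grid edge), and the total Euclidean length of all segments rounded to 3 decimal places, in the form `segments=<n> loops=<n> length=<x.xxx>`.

segments=12 loops=1 length=9.771

cell (1,0): code 0100 → (1.799,1.000)–(2.000,0.868)
cell (1,1): code 1100 → (1.010,2.000)–(1.799,1.000)
cell (1,2): code 1100 → (1.061,3.000)–(1.010,2.000)
cell (1,3): code 1000 → (2.000,3.906)–(1.061,3.000)
cell (2,0): code 0110 → (2.000,0.868)–(3.000,0.811)
cell (2,3): code 1001 → (3.000,3.901)–(2.000,3.906)
cell (3,0): code 0010 → (3.000,0.811)–(3.285,1.000)
cell (3,1): code 0111 → (3.285,1.000)–(4.000,1.856)
cell (3,2): code 1011 → (4.000,2.665)–(3.957,3.000)
cell (3,3): code 0001 → (3.957,3.000)–(3.000,3.901)
cell (4,1): code 0010 → (4.000,1.856)–(4.087,2.000)
cell (4,2): code 0001 → (4.087,2.000)–(4.000,2.665)
total: 12 segments, chained into 1 closed loop(s), length Σ = 9.770616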